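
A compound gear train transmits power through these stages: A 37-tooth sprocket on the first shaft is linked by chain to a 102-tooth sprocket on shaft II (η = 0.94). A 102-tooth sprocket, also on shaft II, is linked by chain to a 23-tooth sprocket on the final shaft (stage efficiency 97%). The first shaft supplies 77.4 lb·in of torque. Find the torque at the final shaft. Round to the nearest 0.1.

43.9 lb·in

Chain: ratio = 102/37 = 2.7568; torque at shaft II = 77.4 × 2.7568 × 0.94 = 200.57 lb·in.
Chain: ratio = 23/102 = 0.22549; torque at the final shaft = 200.57 × 0.22549 × 0.97 = 43.87 lb·in.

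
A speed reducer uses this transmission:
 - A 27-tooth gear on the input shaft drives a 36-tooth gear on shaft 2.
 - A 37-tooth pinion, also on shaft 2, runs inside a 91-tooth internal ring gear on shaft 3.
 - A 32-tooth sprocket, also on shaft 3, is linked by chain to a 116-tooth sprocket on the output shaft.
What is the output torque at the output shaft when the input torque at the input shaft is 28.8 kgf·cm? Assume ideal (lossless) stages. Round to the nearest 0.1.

Gear mesh: ratio = 36/27 = 1.3333; torque at shaft 2 = 28.8 × 1.3333 = 38.4 kgf·cm.
Internal gear: ratio = 91/37 = 2.4595; torque at shaft 3 = 38.4 × 2.4595 = 94.443 kgf·cm.
Chain: ratio = 116/32 = 3.625; torque at the output shaft = 94.443 × 3.625 = 342.36 kgf·cm.

342.4 kgf·cm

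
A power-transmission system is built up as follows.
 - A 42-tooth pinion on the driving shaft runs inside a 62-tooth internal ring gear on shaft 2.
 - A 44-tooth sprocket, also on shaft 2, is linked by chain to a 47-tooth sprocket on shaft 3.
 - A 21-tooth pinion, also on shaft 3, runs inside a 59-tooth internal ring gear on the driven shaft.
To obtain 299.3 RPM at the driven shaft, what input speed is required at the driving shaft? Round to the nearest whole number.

Overall ratio R = 1.4762 × 1.0682 × 2.8095 = 4.4302.
Required input speed = output speed × R = 299.3 × 4.4302 = 1325.9 RPM.

1326 RPM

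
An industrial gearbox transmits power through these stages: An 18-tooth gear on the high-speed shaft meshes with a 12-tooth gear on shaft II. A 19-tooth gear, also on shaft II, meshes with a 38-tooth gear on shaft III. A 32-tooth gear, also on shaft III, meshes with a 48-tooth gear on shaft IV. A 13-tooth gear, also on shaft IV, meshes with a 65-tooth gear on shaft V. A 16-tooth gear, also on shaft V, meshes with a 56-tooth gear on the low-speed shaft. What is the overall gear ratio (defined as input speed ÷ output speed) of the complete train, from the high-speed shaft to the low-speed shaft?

35

Each stage contributes driven/driver: gear mesh 12/18 = 0.66667, gear mesh 38/19 = 2, gear mesh 48/32 = 1.5, gear mesh 65/13 = 5, gear mesh 56/16 = 3.5.
Overall: 0.66667 × 2 × 1.5 × 5 × 3.5 = 35.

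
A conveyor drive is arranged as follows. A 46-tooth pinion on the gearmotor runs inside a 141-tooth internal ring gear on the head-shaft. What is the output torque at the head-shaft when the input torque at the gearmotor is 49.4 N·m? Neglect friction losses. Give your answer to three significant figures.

Internal gear: ratio = 141/46 = 3.0652; torque at the head-shaft = 49.4 × 3.0652 = 151.42 N·m.

151 N·m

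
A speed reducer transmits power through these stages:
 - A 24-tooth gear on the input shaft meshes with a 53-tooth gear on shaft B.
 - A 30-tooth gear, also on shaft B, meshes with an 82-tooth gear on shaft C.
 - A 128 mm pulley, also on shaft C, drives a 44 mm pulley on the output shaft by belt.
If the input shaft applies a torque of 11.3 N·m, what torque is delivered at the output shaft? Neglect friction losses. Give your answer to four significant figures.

23.45 N·m

gear mesh 53/24 = 2.2083 → τ = 11.3·2.2083 = 24.954 N·m
gear mesh 82/30 = 2.7333 → τ = 24.954·2.7333 = 68.208 N·m
belt 44/128 = 0.34375 → τ = 68.208·0.34375 = 23.447 N·m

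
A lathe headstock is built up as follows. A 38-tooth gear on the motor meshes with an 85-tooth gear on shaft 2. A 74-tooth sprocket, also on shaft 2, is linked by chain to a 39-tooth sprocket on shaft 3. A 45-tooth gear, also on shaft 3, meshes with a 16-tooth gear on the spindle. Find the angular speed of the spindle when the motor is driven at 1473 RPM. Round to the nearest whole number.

3514 RPM

Gear mesh: ratio = 85/38 = 2.2368, so shaft 2 turns at 1473 / 2.2368 = 658.52 RPM.
Chain: ratio = 39/74 = 0.52703, so shaft 3 turns at 658.52 / 0.52703 = 1249.5 RPM.
Gear mesh: ratio = 16/45 = 0.35556, so the spindle turns at 1249.5 / 0.35556 = 3514.2 RPM.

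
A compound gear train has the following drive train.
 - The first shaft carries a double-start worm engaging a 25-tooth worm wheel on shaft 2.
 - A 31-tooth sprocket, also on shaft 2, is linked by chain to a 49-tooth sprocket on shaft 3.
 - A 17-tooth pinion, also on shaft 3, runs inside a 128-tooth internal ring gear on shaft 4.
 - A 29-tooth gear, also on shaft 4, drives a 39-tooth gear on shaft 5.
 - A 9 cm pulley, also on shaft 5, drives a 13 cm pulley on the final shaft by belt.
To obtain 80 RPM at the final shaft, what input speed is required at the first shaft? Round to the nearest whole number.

23119 RPM

Overall ratio R = 12.5 × 1.5806 × 7.5294 × 1.3448 × 1.4444 = 288.98.
Required input speed = output speed × R = 80 × 288.98 = 23119 RPM.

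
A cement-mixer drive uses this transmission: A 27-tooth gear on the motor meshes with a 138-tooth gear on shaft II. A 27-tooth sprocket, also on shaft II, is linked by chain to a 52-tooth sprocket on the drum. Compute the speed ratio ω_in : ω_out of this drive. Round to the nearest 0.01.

Each stage contributes driven/driver: gear mesh 138/27 = 5.1111, chain 52/27 = 1.9259.
Overall: 5.1111 × 1.9259 = 9.8436.

9.84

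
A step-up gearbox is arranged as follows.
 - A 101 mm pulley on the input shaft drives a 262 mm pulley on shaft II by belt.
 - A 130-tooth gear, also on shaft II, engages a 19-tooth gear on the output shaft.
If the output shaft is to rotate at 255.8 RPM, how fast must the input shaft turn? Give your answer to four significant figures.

Overall ratio R = 2.5941 × 0.14615 = 0.37913.
Required input speed = output speed × R = 255.8 × 0.37913 = 96.982 RPM.

96.98 RPM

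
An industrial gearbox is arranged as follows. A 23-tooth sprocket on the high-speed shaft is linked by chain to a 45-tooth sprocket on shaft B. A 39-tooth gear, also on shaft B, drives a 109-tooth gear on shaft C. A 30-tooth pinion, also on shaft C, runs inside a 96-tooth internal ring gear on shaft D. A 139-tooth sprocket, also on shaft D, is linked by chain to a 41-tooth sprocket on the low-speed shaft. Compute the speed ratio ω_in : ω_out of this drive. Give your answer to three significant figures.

Each stage contributes driven/driver: chain 45/23 = 1.9565, gear mesh 109/39 = 2.7949, internal gear 96/30 = 3.2, chain 41/139 = 0.29496.
Overall: 1.9565 × 2.7949 × 3.2 × 0.29496 = 5.1614.

5.16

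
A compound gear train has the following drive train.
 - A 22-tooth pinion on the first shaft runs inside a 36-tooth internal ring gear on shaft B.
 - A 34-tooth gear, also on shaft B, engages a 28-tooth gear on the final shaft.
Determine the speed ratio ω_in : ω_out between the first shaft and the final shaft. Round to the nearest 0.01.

1.35

Each stage contributes driven/driver: internal gear 36/22 = 1.6364, gear mesh 28/34 = 0.82353.
Overall: 1.6364 × 0.82353 = 1.3476.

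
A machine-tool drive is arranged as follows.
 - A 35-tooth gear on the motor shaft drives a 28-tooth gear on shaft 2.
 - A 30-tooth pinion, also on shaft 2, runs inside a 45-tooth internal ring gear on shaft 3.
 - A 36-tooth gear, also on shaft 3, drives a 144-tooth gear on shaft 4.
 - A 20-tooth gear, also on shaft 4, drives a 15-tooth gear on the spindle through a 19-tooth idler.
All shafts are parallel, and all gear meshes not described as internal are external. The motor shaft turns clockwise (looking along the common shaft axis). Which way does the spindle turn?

the motor shaft → shaft 2: external mesh, 1 reversal → CCW.
shaft 2 → shaft 3: internal mesh, same direction → CCW.
shaft 3 → shaft 4: external mesh, 1 reversal → CW.
shaft 4 → the spindle: driver → idler → driven is 2 external meshes, 2 reversals → CW.
4 reversals in total — an even number — so the spindle turns the same way as the motor shaft.

clockwise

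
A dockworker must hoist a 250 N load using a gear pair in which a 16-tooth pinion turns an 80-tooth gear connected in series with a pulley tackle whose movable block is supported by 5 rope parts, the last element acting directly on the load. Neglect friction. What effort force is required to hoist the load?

10 N

Gear pair MA = 80/16 = 5.
Block-and-tackle MA = number of supporting rope parts = 5.
Combined ideal MA = 5 × 5 = 25.
Effort = load / MA = 250 / 25 = 10 N.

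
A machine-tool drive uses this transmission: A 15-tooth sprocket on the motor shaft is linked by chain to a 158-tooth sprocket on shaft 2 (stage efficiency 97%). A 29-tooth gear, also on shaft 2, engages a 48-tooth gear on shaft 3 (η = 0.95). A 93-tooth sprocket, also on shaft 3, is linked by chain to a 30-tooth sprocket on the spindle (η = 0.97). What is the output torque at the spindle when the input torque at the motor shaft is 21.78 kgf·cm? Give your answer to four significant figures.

Chain: ratio = 158/15 = 10.533; torque at shaft 2 = 21.78 × 10.533 × 0.97 = 222.53 kgf·cm.
Gear mesh: ratio = 48/29 = 1.6552; torque at shaft 3 = 222.53 × 1.6552 × 0.95 = 349.91 kgf·cm.
Chain: ratio = 30/93 = 0.32258; torque at the spindle = 349.91 × 0.32258 × 0.97 = 109.49 kgf·cm.

109.5 kgf·cm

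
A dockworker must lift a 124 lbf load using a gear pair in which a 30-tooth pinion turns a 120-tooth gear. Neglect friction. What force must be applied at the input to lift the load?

31 lbf

Gear pair MA = 120/30 = 4.
Effort = load / MA = 124 / 4 = 31 lbf.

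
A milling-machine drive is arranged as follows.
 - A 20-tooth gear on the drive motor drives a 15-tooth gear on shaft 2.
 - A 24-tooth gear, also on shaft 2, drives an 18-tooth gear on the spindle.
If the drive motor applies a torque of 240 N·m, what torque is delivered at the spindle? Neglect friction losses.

Gear mesh: ratio = 15/20 = 0.75; torque at shaft 2 = 240 × 0.75 = 180 N·m.
Gear mesh: ratio = 18/24 = 0.75; torque at the spindle = 180 × 0.75 = 135 N·m.

135 N·m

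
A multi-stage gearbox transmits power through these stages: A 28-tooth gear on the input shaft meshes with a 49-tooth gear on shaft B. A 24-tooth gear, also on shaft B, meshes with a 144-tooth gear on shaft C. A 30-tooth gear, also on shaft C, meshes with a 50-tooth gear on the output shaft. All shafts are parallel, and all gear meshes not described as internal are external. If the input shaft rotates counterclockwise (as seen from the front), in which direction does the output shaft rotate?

the input shaft → shaft B: external mesh, 1 reversal → CW.
shaft B → shaft C: external mesh, 1 reversal → CCW.
shaft C → the output shaft: external mesh, 1 reversal → CW.
3 reversals in total — an odd number — so the output shaft turns opposite to the input shaft.

clockwise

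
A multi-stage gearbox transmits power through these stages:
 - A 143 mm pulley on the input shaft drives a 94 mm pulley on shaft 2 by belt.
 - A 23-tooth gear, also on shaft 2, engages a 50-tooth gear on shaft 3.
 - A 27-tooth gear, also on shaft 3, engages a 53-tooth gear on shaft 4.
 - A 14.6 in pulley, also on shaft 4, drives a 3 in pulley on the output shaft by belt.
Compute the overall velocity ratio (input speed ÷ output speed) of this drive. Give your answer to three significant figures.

0.576

Each stage contributes driven/driver: belt 94/143 = 0.65734, gear mesh 50/23 = 2.1739, gear mesh 53/27 = 1.963, belt 3/14.6 = 0.20548.
Overall: 0.65734 × 2.1739 × 1.963 × 0.20548 = 0.57639.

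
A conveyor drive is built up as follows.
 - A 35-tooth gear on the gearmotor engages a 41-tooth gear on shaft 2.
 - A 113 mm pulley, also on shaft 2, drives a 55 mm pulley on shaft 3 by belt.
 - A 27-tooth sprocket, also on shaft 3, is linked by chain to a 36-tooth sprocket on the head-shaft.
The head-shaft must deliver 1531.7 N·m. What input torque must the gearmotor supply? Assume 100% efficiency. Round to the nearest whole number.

Overall ratio R = 1.1714 × 0.48673 × 1.3333 = 0.76022.
Input torque = output torque / R = 1531.7 / 0.76022 = 2014.8 N·m.

2015 N·m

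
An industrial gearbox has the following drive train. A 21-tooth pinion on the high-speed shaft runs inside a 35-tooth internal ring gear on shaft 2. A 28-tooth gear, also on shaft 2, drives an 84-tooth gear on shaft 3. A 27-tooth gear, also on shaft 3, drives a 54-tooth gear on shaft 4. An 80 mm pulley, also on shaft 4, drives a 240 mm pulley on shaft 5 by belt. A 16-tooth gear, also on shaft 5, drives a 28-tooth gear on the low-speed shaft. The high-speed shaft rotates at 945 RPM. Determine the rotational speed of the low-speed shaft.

18 RPM

the high-speed shaft → shaft 2 (internal gear, 35/21): 945 ÷ 1.6667 = 567 RPM
shaft 2 → shaft 3 (gear mesh, 84/28): 567 ÷ 3 = 189 RPM
shaft 3 → shaft 4 (gear mesh, 54/27): 189 ÷ 2 = 94.5 RPM
shaft 4 → shaft 5 (belt, 240/80): 94.5 ÷ 3 = 31.5 RPM
shaft 5 → the low-speed shaft (gear mesh, 28/16): 31.5 ÷ 1.75 = 18 RPM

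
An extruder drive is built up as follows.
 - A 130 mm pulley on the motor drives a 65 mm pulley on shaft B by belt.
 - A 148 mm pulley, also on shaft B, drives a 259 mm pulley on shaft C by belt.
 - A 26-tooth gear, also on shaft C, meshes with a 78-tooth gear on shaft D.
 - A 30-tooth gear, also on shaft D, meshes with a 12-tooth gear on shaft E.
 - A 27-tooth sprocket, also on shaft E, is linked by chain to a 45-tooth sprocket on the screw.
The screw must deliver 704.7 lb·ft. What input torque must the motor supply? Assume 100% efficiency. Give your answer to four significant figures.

Overall ratio R = 0.5 × 1.75 × 3 × 0.4 × 1.6667 = 1.75.
Input torque = output torque / R = 704.7 / 1.75 = 402.69 lb·ft.

402.7 lb·ft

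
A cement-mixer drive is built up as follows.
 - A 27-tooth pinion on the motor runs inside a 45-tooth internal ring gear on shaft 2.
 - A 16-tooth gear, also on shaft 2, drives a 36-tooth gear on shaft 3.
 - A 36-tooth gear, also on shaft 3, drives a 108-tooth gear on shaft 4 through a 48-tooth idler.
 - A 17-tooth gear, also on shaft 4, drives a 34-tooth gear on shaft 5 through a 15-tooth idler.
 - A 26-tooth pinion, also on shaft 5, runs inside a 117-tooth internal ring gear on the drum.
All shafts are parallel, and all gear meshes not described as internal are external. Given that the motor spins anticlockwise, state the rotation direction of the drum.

the motor → shaft 2: internal mesh, same direction → CCW.
shaft 2 → shaft 3: external mesh, 1 reversal → CW.
shaft 3 → shaft 4: driver → idler → driven is 2 external meshes, 2 reversals → CW.
shaft 4 → shaft 5: driver → idler → driven is 2 external meshes, 2 reversals → CW.
shaft 5 → the drum: internal mesh, same direction → CW.
5 reversals in total — an odd number — so the drum turns opposite to the motor.

clockwise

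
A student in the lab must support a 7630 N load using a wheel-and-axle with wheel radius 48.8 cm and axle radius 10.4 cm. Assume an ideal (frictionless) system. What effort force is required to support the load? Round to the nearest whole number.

Wheel-and-axle MA = R/r = 48.8/10.4 = 4.6923.
Effort = load / MA = 7630 / 4.6923 = 1626.1 N.

1626 N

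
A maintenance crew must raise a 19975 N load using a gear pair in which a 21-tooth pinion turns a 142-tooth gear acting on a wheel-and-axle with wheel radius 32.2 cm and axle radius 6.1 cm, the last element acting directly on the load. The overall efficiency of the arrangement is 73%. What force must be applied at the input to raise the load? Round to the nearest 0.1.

766.6 N

Gear pair MA = 142/21 = 6.7619.
Wheel-and-axle MA = R/r = 32.2/6.1 = 5.2787.
Combined ideal MA = 6.7619 × 5.2787 = 35.694.
Actual MA = 35.694 × 0.73 = 26.057.
Effort = load / actual MA = 19975 / 26.057 = 766.6 N.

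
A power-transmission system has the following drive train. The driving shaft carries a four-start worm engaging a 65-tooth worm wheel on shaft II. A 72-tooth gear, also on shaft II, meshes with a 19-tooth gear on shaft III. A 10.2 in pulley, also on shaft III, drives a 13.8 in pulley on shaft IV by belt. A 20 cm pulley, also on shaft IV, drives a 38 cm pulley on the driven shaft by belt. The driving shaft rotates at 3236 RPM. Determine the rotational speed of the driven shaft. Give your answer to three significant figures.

294 RPM

the driving shaft → shaft II (worm, 65/4): 3236 ÷ 16.25 = 199.14 RPM
shaft II → shaft III (gear mesh, 19/72): 199.14 ÷ 0.26389 = 754.63 RPM
shaft III → shaft IV (belt, 13.8/10.2): 754.63 ÷ 1.3529 = 557.77 RPM
shaft IV → the driven shaft (belt, 38/20): 557.77 ÷ 1.9 = 293.56 RPM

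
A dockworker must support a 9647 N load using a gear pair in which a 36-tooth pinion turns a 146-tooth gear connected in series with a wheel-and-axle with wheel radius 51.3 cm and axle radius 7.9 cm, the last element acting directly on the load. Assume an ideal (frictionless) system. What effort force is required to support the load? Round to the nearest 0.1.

Gear pair MA = 146/36 = 4.0556.
Wheel-and-axle MA = R/r = 51.3/7.9 = 6.4937.
Combined ideal MA = 4.0556 × 6.4937 = 26.335.
Effort = load / MA = 9647 / 26.335 = 366.31 N.

366.3 N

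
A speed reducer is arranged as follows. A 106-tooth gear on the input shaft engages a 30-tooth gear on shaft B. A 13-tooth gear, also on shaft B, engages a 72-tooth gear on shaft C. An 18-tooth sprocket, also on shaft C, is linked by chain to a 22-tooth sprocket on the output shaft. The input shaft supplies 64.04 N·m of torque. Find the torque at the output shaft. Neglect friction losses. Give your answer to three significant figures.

Gear mesh: ratio = 30/106 = 0.28302; torque at shaft B = 64.04 × 0.28302 = 18.125 N·m.
Gear mesh: ratio = 72/13 = 5.5385; torque at shaft C = 18.125 × 5.5385 = 100.38 N·m.
Chain: ratio = 22/18 = 1.2222; torque at the output shaft = 100.38 × 1.2222 = 122.69 N·m.

123 N·m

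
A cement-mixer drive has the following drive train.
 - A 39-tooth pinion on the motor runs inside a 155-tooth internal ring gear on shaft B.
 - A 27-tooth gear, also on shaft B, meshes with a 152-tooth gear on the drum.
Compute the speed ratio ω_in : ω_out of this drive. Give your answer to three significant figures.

Each stage contributes driven/driver: internal gear 155/39 = 3.9744, gear mesh 152/27 = 5.6296.
Overall: 3.9744 × 5.6296 = 22.374.

22.4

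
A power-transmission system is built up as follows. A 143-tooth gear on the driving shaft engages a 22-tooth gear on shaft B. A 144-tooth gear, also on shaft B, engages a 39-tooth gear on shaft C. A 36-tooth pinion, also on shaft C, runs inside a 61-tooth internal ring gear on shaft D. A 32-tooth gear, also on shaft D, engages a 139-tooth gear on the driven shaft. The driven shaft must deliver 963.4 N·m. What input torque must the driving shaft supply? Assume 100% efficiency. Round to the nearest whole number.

3141 N·m

Overall ratio R = 0.15385 × 0.27083 × 1.6944 × 4.3438 = 0.30668.
Input torque = output torque / R = 963.4 / 0.30668 = 3141.4 N·m.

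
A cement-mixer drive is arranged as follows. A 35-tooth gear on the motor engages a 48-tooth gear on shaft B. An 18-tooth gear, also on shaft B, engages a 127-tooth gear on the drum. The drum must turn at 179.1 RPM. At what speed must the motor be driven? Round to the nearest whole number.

1733 RPM

Overall ratio R = 1.3714 × 7.0556 = 9.6762.
Required input speed = output speed × R = 179.1 × 9.6762 = 1733 RPM.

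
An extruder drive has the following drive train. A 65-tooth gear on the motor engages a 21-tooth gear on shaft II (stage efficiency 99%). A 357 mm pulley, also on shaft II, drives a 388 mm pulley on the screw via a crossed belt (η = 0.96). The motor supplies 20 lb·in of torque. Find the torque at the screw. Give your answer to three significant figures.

6.67 lb·in

Gear mesh: ratio = 21/65 = 0.32308; torque at shaft II = 20 × 0.32308 × 0.99 = 6.3969 lb·in.
Belt: ratio = 388/357 = 1.0868; torque at the screw = 6.3969 × 1.0868 × 0.96 = 6.6743 lb·in.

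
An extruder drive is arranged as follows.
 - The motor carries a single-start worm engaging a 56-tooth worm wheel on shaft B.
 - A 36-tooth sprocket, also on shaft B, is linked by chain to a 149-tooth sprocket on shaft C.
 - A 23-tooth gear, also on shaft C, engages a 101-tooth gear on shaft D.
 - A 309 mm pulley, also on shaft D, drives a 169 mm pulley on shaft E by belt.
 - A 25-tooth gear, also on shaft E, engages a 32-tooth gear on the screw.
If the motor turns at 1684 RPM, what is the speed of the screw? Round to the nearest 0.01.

worm 56/1 = 56 → 1684/56 = 30.071 RPM
chain 149/36 = 4.1389 → 30.071/4.1389 = 7.2656 RPM
gear mesh 101/23 = 4.3913 → 7.2656/4.3913 = 1.6545 RPM
belt 169/309 = 0.54693 → 1.6545/0.54693 = 3.0252 RPM
gear mesh 32/25 = 1.28 → 3.0252/1.28 = 2.3634 RPM

2.36 RPM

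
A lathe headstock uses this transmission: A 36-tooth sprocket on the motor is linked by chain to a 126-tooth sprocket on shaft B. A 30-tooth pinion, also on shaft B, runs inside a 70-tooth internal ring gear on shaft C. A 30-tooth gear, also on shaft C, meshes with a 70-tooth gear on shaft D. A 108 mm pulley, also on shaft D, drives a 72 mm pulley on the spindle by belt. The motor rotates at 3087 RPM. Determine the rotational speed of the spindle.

the motor → shaft B (chain, 126/36): 3087 ÷ 3.5 = 882 RPM
shaft B → shaft C (internal gear, 70/30): 882 ÷ 2.3333 = 378 RPM
shaft C → shaft D (gear mesh, 70/30): 378 ÷ 2.3333 = 162 RPM
shaft D → the spindle (belt, 72/108): 162 ÷ 0.66667 = 243 RPM

243 RPM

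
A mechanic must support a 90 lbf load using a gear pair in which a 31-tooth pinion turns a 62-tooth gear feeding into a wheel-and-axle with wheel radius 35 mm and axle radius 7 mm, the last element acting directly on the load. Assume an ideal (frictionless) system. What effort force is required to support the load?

Gear pair MA = 62/31 = 2.
Wheel-and-axle MA = R/r = 35/7 = 5.
Combined ideal MA = 2 × 5 = 10.
Effort = load / MA = 90 / 10 = 9 lbf.

9 lbf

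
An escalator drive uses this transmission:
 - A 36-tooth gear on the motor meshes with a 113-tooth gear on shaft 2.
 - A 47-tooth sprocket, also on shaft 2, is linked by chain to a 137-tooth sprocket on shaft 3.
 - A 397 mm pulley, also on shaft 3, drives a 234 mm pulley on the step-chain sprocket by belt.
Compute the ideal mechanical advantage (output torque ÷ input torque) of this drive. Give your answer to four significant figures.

5.393

Each stage contributes driven/driver: gear mesh 113/36 = 3.1389, chain 137/47 = 2.9149, belt 234/397 = 0.58942.
Overall: 3.1389 × 2.9149 × 0.58942 = 5.3929.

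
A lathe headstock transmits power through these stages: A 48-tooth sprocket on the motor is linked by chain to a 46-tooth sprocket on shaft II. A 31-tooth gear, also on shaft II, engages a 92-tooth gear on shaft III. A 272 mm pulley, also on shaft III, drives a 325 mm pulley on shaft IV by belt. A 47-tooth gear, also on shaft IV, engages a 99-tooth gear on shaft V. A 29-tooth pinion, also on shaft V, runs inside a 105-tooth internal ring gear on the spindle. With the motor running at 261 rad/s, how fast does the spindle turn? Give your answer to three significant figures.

chain 46/48 = 0.95833 → 261/0.95833 = 272.35 rad/s
gear mesh 92/31 = 2.9677 → 272.35/2.9677 = 91.769 rad/s
belt 325/272 = 1.1949 → 91.769/1.1949 = 76.804 rad/s
gear mesh 99/47 = 2.1064 → 76.804/2.1064 = 36.462 rad/s
internal gear 105/29 = 3.6207 → 36.462/3.6207 = 10.071 rad/s

10.1 rad/s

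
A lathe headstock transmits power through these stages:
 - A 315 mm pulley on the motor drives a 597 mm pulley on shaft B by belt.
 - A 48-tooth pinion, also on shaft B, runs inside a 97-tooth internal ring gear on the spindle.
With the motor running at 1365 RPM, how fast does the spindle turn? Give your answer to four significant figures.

Belt: ratio = 597/315 = 1.8952, so shaft B turns at 1365 / 1.8952 = 720.23 RPM.
Internal gear: ratio = 97/48 = 2.0208, so the spindle turns at 720.23 / 2.0208 = 356.4 RPM.

356.4 RPM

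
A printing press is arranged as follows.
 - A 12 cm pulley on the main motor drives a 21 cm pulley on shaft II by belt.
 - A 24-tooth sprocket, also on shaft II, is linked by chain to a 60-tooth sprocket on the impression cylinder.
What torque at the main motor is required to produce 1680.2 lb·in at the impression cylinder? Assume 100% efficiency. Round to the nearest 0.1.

384.0 lb·in

Overall ratio R = 1.75 × 2.5 = 4.375.
Input torque = output torque / R = 1680.2 / 4.375 = 384.05 lb·in.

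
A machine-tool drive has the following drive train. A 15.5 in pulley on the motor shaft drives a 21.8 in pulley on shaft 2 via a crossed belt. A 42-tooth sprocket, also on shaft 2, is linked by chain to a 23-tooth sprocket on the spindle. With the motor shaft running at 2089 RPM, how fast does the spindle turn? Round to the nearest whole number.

2712 RPM

belt 21.8/15.5 = 1.4065 → 2089/1.4065 = 1485.3 RPM
chain 23/42 = 0.54762 → 1485.3/0.54762 = 2712.3 RPM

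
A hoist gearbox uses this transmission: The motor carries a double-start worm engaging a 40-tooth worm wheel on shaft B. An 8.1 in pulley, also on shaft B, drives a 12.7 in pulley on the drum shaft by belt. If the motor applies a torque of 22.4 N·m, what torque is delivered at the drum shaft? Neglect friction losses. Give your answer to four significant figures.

worm 40/2 = 20 → τ = 22.4·20 = 448 N·m
belt 12.7/8.1 = 1.5679 → τ = 448·1.5679 = 702.42 N·m

702.4 N·m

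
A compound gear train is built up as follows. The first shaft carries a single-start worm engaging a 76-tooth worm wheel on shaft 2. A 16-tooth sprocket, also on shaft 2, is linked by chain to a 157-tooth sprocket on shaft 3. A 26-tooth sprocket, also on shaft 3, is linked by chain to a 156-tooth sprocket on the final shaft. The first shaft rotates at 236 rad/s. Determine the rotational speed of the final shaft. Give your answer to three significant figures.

Worm: ratio = 76/1 = 76, so shaft 2 turns at 236 / 76 = 3.1053 rad/s.
Chain: ratio = 157/16 = 9.8125, so shaft 3 turns at 3.1053 / 9.8125 = 0.31646 rad/s.
Chain: ratio = 156/26 = 6, so the final shaft turns at 0.31646 / 6 = 0.052743 rad/s.

0.0527 rad/s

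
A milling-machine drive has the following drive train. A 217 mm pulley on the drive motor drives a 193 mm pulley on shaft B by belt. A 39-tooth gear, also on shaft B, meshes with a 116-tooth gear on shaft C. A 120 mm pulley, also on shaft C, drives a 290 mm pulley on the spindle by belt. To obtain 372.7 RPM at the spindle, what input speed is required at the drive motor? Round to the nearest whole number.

2383 RPM

Overall ratio R = 0.8894 × 2.9744 × 2.4167 = 6.393.
Required input speed = output speed × R = 372.7 × 6.393 = 2382.7 RPM.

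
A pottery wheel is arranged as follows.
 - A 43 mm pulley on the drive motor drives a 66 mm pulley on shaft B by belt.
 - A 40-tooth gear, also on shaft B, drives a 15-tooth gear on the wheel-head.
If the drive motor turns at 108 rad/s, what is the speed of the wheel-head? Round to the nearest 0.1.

187.6 rad/s

the drive motor → shaft B (belt, 66/43): 108 ÷ 1.5349 = 70.364 rad/s
shaft B → the wheel-head (gear mesh, 15/40): 70.364 ÷ 0.375 = 187.64 rad/s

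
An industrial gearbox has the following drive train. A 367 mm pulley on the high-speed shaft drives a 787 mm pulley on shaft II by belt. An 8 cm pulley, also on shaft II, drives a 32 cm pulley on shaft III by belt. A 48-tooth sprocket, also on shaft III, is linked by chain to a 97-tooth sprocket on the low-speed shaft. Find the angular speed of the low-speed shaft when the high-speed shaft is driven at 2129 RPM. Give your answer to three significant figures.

123 RPM

Belt: ratio = 787/367 = 2.1444, so shaft II turns at 2129 / 2.1444 = 992.81 RPM.
Belt: ratio = 32/8 = 4, so shaft III turns at 992.81 / 4 = 248.2 RPM.
Chain: ratio = 97/48 = 2.0208, so the low-speed shaft turns at 248.2 / 2.0208 = 122.82 RPM.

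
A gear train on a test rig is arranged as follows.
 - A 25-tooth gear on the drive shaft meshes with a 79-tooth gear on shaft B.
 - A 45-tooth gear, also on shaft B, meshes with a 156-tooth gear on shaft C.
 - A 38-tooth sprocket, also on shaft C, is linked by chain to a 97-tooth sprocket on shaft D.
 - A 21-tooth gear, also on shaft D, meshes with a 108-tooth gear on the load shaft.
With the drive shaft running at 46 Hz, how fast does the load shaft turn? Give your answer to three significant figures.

0.320 Hz

the drive shaft → shaft B (gear mesh, 79/25): 46 ÷ 3.16 = 14.557 Hz
shaft B → shaft C (gear mesh, 156/45): 14.557 ÷ 3.4667 = 4.1991 Hz
shaft C → shaft D (chain, 97/38): 4.1991 ÷ 2.5526 = 1.645 Hz
shaft D → the load shaft (gear mesh, 108/21): 1.645 ÷ 5.1429 = 0.31986 Hz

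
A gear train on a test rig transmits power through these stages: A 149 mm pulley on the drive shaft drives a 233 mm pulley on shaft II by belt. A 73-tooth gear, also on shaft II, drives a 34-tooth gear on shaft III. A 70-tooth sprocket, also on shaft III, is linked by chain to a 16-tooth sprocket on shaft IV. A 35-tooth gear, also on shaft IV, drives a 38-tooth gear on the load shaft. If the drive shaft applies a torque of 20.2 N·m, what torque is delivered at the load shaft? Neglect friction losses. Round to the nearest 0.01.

3.65 N·m

Belt: ratio = 233/149 = 1.5638; torque at shaft II = 20.2 × 1.5638 = 31.588 N·m.
Gear mesh: ratio = 34/73 = 0.46575; torque at shaft III = 31.588 × 0.46575 = 14.712 N·m.
Chain: ratio = 16/70 = 0.22857; torque at shaft IV = 14.712 × 0.22857 = 3.3628 N·m.
Gear mesh: ratio = 38/35 = 1.0857; torque at the load shaft = 3.3628 × 1.0857 = 3.651 N·m.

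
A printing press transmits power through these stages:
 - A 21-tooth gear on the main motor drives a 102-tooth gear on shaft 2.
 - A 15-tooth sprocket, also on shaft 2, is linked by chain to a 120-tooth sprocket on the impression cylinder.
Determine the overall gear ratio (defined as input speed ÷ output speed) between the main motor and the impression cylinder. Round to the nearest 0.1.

38.9

Each stage contributes driven/driver: gear mesh 102/21 = 4.8571, chain 120/15 = 8.
Overall: 4.8571 × 8 = 38.857.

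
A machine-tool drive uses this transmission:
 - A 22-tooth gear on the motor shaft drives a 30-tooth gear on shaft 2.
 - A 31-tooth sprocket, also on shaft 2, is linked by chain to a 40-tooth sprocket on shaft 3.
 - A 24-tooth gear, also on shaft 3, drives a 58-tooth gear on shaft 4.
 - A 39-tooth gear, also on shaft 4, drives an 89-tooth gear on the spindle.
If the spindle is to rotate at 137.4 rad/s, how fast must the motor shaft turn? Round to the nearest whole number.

Overall ratio R = 1.3636 × 1.2903 × 2.4167 × 2.2821 = 9.7037.
Required input speed = output speed × R = 137.4 × 9.7037 = 1333.3 rad/s.

1333 rad/s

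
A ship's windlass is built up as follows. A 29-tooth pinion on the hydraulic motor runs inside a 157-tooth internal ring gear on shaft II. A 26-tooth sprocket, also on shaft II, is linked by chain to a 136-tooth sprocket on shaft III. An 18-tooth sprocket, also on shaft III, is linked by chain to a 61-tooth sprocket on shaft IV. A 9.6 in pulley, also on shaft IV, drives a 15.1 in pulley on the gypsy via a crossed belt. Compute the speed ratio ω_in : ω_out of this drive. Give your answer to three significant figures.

151

Each stage contributes driven/driver: internal gear 157/29 = 5.4138, chain 136/26 = 5.2308, chain 61/18 = 3.3889, belt 15.1/9.6 = 1.5729.
Overall: 5.4138 × 5.2308 × 3.3889 × 1.5729 = 150.95.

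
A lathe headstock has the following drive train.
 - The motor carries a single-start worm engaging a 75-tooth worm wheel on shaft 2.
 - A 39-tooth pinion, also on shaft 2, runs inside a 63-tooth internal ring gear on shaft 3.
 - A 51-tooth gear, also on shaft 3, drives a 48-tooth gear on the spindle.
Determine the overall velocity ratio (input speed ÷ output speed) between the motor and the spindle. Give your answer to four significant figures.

114.0

Each stage contributes driven/driver: worm 75/1 = 75, internal gear 63/39 = 1.6154, gear mesh 48/51 = 0.94118.
Overall: 75 × 1.6154 × 0.94118 = 114.03.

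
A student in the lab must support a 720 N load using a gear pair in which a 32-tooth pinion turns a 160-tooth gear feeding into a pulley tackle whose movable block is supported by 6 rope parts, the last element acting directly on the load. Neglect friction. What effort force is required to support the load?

Gear pair MA = 160/32 = 5.
Block-and-tackle MA = number of supporting rope parts = 6.
Combined ideal MA = 5 × 6 = 30.
Effort = load / MA = 720 / 30 = 24 N.

24 N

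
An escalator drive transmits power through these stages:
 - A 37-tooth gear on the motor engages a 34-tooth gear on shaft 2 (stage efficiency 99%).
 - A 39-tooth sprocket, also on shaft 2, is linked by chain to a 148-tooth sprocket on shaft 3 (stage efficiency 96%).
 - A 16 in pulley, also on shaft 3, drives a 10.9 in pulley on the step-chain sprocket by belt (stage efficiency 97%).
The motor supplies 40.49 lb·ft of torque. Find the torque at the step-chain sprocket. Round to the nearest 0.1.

88.7 lb·ft

Gear mesh: ratio = 34/37 = 0.91892; torque at shaft 2 = 40.49 × 0.91892 × 0.99 = 36.835 lb·ft.
Chain: ratio = 148/39 = 3.7949; torque at shaft 3 = 36.835 × 3.7949 × 0.96 = 134.19 lb·ft.
Belt: ratio = 10.9/16 = 0.68125; torque at the step-chain sprocket = 134.19 × 0.68125 × 0.97 = 88.676 lb·ft.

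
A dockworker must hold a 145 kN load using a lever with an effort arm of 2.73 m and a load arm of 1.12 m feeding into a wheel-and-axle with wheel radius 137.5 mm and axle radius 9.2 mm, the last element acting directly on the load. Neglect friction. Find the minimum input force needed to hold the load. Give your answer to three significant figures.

3.98 kN

Lever MA = effort arm / load arm = 2.73/1.12 = 2.4375.
Wheel-and-axle MA = R/r = 137.5/9.2 = 14.946.
Combined ideal MA = 2.4375 × 14.946 = 36.43.
Effort = load / MA = 145 / 36.43 = 3.9802 kN.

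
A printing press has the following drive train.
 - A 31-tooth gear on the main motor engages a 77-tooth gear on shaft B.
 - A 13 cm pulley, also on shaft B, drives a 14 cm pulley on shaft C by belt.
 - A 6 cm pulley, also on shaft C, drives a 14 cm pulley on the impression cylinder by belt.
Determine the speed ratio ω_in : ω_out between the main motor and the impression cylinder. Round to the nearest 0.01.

6.24

Each stage contributes driven/driver: gear mesh 77/31 = 2.4839, belt 14/13 = 1.0769, belt 14/6 = 2.3333.
Overall: 2.4839 × 1.0769 × 2.3333 = 6.2415.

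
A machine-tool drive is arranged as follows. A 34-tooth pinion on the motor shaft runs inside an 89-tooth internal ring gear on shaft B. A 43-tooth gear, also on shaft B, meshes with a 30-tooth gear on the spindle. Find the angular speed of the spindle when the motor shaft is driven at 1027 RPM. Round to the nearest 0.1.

562.3 RPM

Internal gear: ratio = 89/34 = 2.6176, so shaft B turns at 1027 / 2.6176 = 392.34 RPM.
Gear mesh: ratio = 30/43 = 0.69767, so the spindle turns at 392.34 / 0.69767 = 562.35 RPM.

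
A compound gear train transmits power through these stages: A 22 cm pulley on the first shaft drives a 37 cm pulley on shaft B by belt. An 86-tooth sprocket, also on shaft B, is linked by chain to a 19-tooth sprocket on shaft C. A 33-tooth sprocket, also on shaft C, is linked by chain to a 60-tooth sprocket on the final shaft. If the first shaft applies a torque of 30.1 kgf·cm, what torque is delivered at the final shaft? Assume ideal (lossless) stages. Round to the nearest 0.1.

belt 37/22 = 1.6818 → τ = 30.1·1.6818 = 50.623 kgf·cm
chain 19/86 = 0.22093 → τ = 50.623·0.22093 = 11.184 kgf·cm
chain 60/33 = 1.8182 → τ = 11.184·1.8182 = 20.335 kgf·cm

20.3 kgf·cm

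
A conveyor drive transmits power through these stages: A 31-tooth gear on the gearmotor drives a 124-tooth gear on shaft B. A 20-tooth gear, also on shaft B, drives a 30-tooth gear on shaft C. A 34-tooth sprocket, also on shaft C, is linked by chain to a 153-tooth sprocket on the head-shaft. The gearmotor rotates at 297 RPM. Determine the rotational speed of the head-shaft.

gear mesh 124/31 = 4 → 297/4 = 74.25 RPM
gear mesh 30/20 = 1.5 → 74.25/1.5 = 49.5 RPM
chain 153/34 = 4.5 → 49.5/4.5 = 11 RPM

11 RPM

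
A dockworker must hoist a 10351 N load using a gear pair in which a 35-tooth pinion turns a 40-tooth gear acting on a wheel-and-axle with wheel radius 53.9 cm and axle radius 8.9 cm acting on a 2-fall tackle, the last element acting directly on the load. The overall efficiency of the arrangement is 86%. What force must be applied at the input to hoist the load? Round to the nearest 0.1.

869.5 N

Gear pair MA = 40/35 = 1.1429.
Wheel-and-axle MA = R/r = 53.9/8.9 = 6.0562.
Block-and-tackle MA = number of supporting rope parts = 2.
Combined ideal MA = 1.1429 × 6.0562 × 2 = 13.843.
Actual MA = 13.843 × 0.86 = 11.905.
Effort = load / actual MA = 10351 / 11.905 = 869.49 N.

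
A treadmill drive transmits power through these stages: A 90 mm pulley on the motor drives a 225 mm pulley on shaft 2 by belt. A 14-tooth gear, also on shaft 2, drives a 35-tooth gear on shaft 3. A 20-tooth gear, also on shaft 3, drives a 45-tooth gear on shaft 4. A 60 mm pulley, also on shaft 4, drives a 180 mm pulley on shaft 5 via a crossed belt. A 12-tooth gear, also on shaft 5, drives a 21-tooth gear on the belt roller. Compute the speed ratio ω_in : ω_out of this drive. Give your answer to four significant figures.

Each stage contributes driven/driver: belt 225/90 = 2.5, gear mesh 35/14 = 2.5, gear mesh 45/20 = 2.25, belt 180/60 = 3, gear mesh 21/12 = 1.75.
Overall: 2.5 × 2.5 × 2.25 × 3 × 1.75 = 73.828.

73.83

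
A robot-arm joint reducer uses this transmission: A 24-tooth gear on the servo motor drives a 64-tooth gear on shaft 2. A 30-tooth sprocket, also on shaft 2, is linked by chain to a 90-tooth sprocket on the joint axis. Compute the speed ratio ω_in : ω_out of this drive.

Each stage contributes driven/driver: gear mesh 64/24 = 2.6667, chain 90/30 = 3.
Overall: 2.6667 × 3 = 8.

8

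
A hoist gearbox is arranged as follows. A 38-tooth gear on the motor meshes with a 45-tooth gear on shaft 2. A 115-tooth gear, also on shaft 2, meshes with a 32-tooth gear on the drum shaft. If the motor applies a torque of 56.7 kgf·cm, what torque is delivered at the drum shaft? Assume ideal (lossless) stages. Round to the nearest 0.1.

18.7 kgf·cm

After the gear mesh (45/38): 56.7 × 1.1842 = 67.145 kgf·cm
After the gear mesh (32/115): 67.145 × 0.27826 = 18.684 kgf·cm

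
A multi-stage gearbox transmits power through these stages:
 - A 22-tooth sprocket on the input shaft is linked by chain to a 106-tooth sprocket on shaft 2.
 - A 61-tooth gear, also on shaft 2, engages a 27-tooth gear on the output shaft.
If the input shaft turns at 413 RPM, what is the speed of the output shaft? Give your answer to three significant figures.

the input shaft → shaft 2 (chain, 106/22): 413 ÷ 4.8182 = 85.717 RPM
shaft 2 → the output shaft (gear mesh, 27/61): 85.717 ÷ 0.44262 = 193.66 RPM

194 RPM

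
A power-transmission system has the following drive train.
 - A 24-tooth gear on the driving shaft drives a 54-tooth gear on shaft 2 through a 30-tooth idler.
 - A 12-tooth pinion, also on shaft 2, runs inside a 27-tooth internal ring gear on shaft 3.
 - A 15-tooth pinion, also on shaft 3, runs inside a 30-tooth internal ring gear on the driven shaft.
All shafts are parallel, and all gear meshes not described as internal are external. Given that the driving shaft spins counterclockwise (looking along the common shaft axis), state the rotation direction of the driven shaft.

counterclockwise

the driving shaft → shaft 2: driver → idler → driven is 2 external meshes, 2 reversals → CCW.
shaft 2 → shaft 3: internal mesh, same direction → CCW.
shaft 3 → the driven shaft: internal mesh, same direction → CCW.
2 reversals in total — an even number — so the driven shaft turns the same way as the driving shaft.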